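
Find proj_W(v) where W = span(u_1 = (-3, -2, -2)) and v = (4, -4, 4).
proj_W(v) = (36/17, 24/17, 24/17)

Set up U = [u_1 | ... | u_1] ∈ R^(3×1). The projector onto W = col(U) is P = U (U^T U)^(-1) U^T.
Compute U^T U =
  [17],
and U^T v = (-12).
Solve U^T U · c = U^T v for the coefficients: c = (-12/17). The projection is proj_W(v) = U c.
Check: (v - proj_W(v)) · u_1 = 0  (should be 0).
Result: proj_W(v) = (36/17, 24/17, 24/17).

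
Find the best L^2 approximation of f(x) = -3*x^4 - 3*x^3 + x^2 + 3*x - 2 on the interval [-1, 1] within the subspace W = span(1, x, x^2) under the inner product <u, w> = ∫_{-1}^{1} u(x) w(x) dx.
g(x) = -11*x^2/7 + 6*x/5 - 61/35

The best approximation g ∈ W is the orthogonal projection of f onto W. Writing g = a_0 + a_1 x + a_2 x^2, the coefficients solve the normal equations G · a = b where
  G_{ij} = <φ_i, φ_j> and b_i = <f, φ_i>, with φ_0 = 1, φ_1 = x, φ_2 = x^2.
G =
  [2, 0, 2/3]
  [0, 2/3, 0]
  [2/3, 0, 2/5],
b = (-68/15, 4/5, -188/105).
Solving gives a_0 = -61/35, a_1 = 6/5, a_2 = -11/7, so
  g(x) = -11*x^2/7 + 6*x/5 - 61/35.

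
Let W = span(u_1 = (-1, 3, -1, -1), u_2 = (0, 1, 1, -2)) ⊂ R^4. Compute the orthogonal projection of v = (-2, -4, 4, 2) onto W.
proj_W(v) = (10/7, -4, 12/7, 6/7)

Set up U = [u_1 | ... | u_2] ∈ R^(4×2). The projector onto W = col(U) is P = U (U^T U)^(-1) U^T.
Compute U^T U =
  [12, 4]
  [4, 6],
and U^T v = (-16, -4).
Solve U^T U · c = U^T v for the coefficients: c = (-10/7, 2/7). The projection is proj_W(v) = U c.
Check: (v - proj_W(v)) · u_1 = 0  (should be 0).
Check: (v - proj_W(v)) · u_2 = 0  (should be 0).
Result: proj_W(v) = (10/7, -4, 12/7, 6/7).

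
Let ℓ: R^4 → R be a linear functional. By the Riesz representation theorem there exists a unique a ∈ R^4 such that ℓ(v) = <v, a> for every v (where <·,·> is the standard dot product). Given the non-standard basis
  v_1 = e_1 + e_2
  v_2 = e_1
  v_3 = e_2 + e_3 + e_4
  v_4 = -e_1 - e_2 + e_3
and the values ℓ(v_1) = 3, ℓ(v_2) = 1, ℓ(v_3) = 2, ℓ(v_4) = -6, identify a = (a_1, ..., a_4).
a = (1, 2, -3, 3)

Write a = (a_1, ..., a_4) in the standard basis. For each basis vector v_i, ℓ(v_i) = <v_i, a> is a linear equation in the a_j's. Collect the n equations into a matrix system V a = ℓ, where row i of V is v_i (expressed in the standard basis). Since V is invertible (lower-triangular with 1s on the diagonal, up to permutation), solve by back-substitution:
  V =
[[1, 1, 0, 0],
 [1, 0, 0, 0],
 [0, 1, 1, 1],
 [-1, -1, 1, 0]]
  V a = (3, 1, 2, -6)
Solving gives a = (1, 2, -3, 3).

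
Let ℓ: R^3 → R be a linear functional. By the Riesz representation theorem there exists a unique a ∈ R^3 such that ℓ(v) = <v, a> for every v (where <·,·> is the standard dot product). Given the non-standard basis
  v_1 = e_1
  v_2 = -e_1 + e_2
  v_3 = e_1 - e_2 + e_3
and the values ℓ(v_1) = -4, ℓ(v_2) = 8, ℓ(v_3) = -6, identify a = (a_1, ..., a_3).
a = (-4, 4, 2)

Write a = (a_1, ..., a_3) in the standard basis. For each basis vector v_i, ℓ(v_i) = <v_i, a> is a linear equation in the a_j's. Collect the n equations into a matrix system V a = ℓ, where row i of V is v_i (expressed in the standard basis). Since V is invertible (lower-triangular with 1s on the diagonal, up to permutation), solve by back-substitution:
  V =
[[1, 0, 0],
 [-1, 1, 0],
 [1, -1, 1]]
  V a = (-4, 8, -6)
Solving gives a = (-4, 4, 2).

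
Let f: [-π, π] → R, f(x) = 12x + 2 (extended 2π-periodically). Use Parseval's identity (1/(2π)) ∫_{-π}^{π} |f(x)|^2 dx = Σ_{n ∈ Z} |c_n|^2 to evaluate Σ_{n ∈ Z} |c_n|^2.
Σ |c_n|^2 = 48π^2 + 4

Expand and integrate term by term over [-π, π]:
  ∫ (12x)^2 dx = 144·(2π^3/3); ∫ 2·12·(2)·x dx = 0 (odd integrand); ∫ 2^2 dx = 4·2π.
So (1/(2π)) ∫_{-π}^{π} (12x + 2)^2 dx = 144π^2/3 + 4 = 48π^2 + 4.
Parseval ⇒ Σ |c_n|^2 = 48π^2 + 4.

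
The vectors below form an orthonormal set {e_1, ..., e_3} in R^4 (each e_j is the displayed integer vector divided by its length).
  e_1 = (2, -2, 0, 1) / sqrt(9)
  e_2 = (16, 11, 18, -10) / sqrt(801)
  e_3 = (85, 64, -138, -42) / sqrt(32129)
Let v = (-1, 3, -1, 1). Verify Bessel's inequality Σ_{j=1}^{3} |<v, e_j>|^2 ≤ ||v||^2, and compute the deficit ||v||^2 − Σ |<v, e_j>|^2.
Σ |<v, e_j>|^2 = 2483/361; ||v||^2 = 12; deficit = 1849/361

Write each e_j = u_j / sqrt(<u_j, u_j>) where u_j is the displayed integer vector. Then <v, e_j> = <v, u_j> / sqrt(<u_j, u_j>), so |<v, e_j>|^2 = <v, u_j>^2 / <u_j, u_j>.
Coefficients: <v, e_1> = -7/sqrt(9), <v, e_2> = -11/sqrt(801), <v, e_3> = 203/sqrt(32129).
Square and sum: Σ |<v, e_j>|^2 = 2483/361.
Compute ||v||^2 = v·v = 12.
Deficit = 12 − 2483/361 = 1849/361 ≥ 0, confirming Bessel's inequality. (The deficit equals ||v − Σ <v,e_j> e_j||^2, the squared distance from v to span{e_j}.)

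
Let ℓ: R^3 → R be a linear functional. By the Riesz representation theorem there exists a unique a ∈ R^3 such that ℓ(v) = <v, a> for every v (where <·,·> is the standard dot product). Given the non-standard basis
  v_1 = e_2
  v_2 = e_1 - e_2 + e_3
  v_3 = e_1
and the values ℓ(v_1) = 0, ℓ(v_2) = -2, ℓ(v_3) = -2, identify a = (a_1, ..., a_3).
a = (-2, 0, 0)

Write a = (a_1, ..., a_3) in the standard basis. For each basis vector v_i, ℓ(v_i) = <v_i, a> is a linear equation in the a_j's. Collect the n equations into a matrix system V a = ℓ, where row i of V is v_i (expressed in the standard basis). Since V is invertible (lower-triangular with 1s on the diagonal, up to permutation), solve by back-substitution:
  V =
[[0, 1, 0],
 [1, -1, 1],
 [1, 0, 0]]
  V a = (0, -2, -2)
Solving gives a = (-2, 0, 0).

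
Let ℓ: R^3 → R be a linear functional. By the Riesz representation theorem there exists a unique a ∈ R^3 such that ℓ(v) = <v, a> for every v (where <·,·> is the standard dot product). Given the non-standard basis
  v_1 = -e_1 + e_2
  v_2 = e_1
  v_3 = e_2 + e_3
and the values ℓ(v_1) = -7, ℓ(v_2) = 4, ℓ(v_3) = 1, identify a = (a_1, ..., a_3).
a = (4, -3, 4)

Write a = (a_1, ..., a_3) in the standard basis. For each basis vector v_i, ℓ(v_i) = <v_i, a> is a linear equation in the a_j's. Collect the n equations into a matrix system V a = ℓ, where row i of V is v_i (expressed in the standard basis). Since V is invertible (lower-triangular with 1s on the diagonal, up to permutation), solve by back-substitution:
  V =
[[-1, 1, 0],
 [1, 0, 0],
 [0, 1, 1]]
  V a = (-7, 4, 1)
Solving gives a = (4, -3, 4).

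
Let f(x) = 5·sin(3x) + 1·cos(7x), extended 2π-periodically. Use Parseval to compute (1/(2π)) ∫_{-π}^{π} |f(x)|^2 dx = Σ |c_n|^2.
Σ |c_n|^2 = 13

Expand |f|^2 and use orthogonality of {sin(nx), cos(mx)} on [-π, π]:
  ∫_{-π}^{π} sin(nx)^2 dx = π, ∫ cos(mx)^2 dx = π, and cross terms integrate to 0.
So ∫_{-π}^{π} f(x)^2 dx = 5^2 · π + 1^2 · π = (25 + 1)π.
Divide by 2π: (25 + 1)/2 = 13.
By Parseval, this equals Σ |c_n|^2.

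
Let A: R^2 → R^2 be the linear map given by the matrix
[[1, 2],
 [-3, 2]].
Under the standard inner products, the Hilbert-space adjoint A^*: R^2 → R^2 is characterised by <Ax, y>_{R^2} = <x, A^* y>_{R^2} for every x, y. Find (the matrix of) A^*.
A^* = A^T =
[[1, -3],
 [2, 2]]

For real matrices with standard dot products, the defining identity <Ax, y> = <x, A^* y> gives (Ax)^T y = x^T (A^*) y, i.e. x^T A^T y = x^T (A^*) y. Since this holds for all x, y, we must have A^* = A^T. Therefore
A^* =
[[1, -3],
 [2, 2]].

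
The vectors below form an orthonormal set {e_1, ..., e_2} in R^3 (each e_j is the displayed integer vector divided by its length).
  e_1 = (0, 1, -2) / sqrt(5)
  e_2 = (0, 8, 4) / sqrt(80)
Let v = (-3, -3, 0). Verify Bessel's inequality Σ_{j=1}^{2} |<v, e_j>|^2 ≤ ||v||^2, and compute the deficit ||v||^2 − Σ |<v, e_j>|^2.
Σ |<v, e_j>|^2 = 9; ||v||^2 = 18; deficit = 9

Write each e_j = u_j / sqrt(<u_j, u_j>) where u_j is the displayed integer vector. Then <v, e_j> = <v, u_j> / sqrt(<u_j, u_j>), so |<v, e_j>|^2 = <v, u_j>^2 / <u_j, u_j>.
Coefficients: <v, e_1> = -3/sqrt(5), <v, e_2> = -24/sqrt(80).
Square and sum: Σ |<v, e_j>|^2 = 9.
Compute ||v||^2 = v·v = 18.
Deficit = 18 − 9 = 9 ≥ 0, confirming Bessel's inequality. (The deficit equals ||v − Σ <v,e_j> e_j||^2, the squared distance from v to span{e_j}.)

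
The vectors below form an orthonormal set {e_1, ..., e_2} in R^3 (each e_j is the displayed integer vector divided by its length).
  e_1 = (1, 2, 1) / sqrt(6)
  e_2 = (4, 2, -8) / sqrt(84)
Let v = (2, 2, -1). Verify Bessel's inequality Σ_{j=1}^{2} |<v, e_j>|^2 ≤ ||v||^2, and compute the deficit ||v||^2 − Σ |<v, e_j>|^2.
Σ |<v, e_j>|^2 = 125/14; ||v||^2 = 9; deficit = 1/14

Write each e_j = u_j / sqrt(<u_j, u_j>) where u_j is the displayed integer vector. Then <v, e_j> = <v, u_j> / sqrt(<u_j, u_j>), so |<v, e_j>|^2 = <v, u_j>^2 / <u_j, u_j>.
Coefficients: <v, e_1> = 5/sqrt(6), <v, e_2> = 20/sqrt(84).
Square and sum: Σ |<v, e_j>|^2 = 125/14.
Compute ||v||^2 = v·v = 9.
Deficit = 9 − 125/14 = 1/14 ≥ 0, confirming Bessel's inequality. (The deficit equals ||v − Σ <v,e_j> e_j||^2, the squared distance from v to span{e_j}.)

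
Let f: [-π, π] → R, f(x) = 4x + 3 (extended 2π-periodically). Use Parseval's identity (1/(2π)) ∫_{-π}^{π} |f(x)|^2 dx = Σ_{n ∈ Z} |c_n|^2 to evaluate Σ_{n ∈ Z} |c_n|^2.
Σ |c_n|^2 = 16π^2/3 + 9

Expand and integrate term by term over [-π, π]:
  ∫ (4x)^2 dx = 16·(2π^3/3); ∫ 2·4·(3)·x dx = 0 (odd integrand); ∫ 3^2 dx = 9·2π.
So (1/(2π)) ∫_{-π}^{π} (4x + 3)^2 dx = 16π^2/3 + 9 = 16π^2/3 + 9.
Parseval ⇒ Σ |c_n|^2 = 16π^2/3 + 9.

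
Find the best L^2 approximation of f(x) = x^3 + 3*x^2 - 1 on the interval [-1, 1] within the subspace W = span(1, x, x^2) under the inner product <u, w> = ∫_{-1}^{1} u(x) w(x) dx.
g(x) = 3*x^2 + 3*x/5 - 1

The best approximation g ∈ W is the orthogonal projection of f onto W. Writing g = a_0 + a_1 x + a_2 x^2, the coefficients solve the normal equations G · a = b where
  G_{ij} = <φ_i, φ_j> and b_i = <f, φ_i>, with φ_0 = 1, φ_1 = x, φ_2 = x^2.
G =
  [2, 0, 2/3]
  [0, 2/3, 0]
  [2/3, 0, 2/5],
b = (0, 2/5, 8/15).
Solving gives a_0 = -1, a_1 = 3/5, a_2 = 3, so
  g(x) = 3*x^2 + 3*x/5 - 1.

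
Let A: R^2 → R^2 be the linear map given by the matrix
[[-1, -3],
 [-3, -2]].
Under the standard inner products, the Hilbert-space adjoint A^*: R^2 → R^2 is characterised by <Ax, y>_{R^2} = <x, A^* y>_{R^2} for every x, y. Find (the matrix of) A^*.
A^* = A^T =
[[-1, -3],
 [-3, -2]]

For real matrices with standard dot products, the defining identity <Ax, y> = <x, A^* y> gives (Ax)^T y = x^T (A^*) y, i.e. x^T A^T y = x^T (A^*) y. Since this holds for all x, y, we must have A^* = A^T. Therefore
A^* =
[[-1, -3],
 [-3, -2]].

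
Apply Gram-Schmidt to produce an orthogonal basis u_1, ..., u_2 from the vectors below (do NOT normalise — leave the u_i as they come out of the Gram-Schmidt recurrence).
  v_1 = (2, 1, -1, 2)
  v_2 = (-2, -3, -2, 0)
Orthogonal basis:
  u_1 = (2, 1, -1, 2)
  u_2 = (-1, -5/2, -5/2, 1)

Apply the Gram-Schmidt recurrence
  u_1 = v_1
  u_i = v_i − Σ_{j<i} ((v_i · u_j) / (u_j · u_j)) · u_j.

Step by step this gives:
  u_1 = (2, 1, -1, 2)
  u_2 = (-1, -5/2, -5/2, 1)

Orthogonality check:
  u_2 · u_1 = 0 (should be 0)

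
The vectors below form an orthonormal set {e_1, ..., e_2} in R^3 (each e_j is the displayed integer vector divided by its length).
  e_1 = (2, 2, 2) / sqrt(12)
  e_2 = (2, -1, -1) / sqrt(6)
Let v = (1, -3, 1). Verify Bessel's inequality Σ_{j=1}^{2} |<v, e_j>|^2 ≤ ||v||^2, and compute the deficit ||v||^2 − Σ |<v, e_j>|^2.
Σ |<v, e_j>|^2 = 3; ||v||^2 = 11; deficit = 8

Write each e_j = u_j / sqrt(<u_j, u_j>) where u_j is the displayed integer vector. Then <v, e_j> = <v, u_j> / sqrt(<u_j, u_j>), so |<v, e_j>|^2 = <v, u_j>^2 / <u_j, u_j>.
Coefficients: <v, e_1> = -2/sqrt(12), <v, e_2> = 4/sqrt(6).
Square and sum: Σ |<v, e_j>|^2 = 3.
Compute ||v||^2 = v·v = 11.
Deficit = 11 − 3 = 8 ≥ 0, confirming Bessel's inequality. (The deficit equals ||v − Σ <v,e_j> e_j||^2, the squared distance from v to span{e_j}.)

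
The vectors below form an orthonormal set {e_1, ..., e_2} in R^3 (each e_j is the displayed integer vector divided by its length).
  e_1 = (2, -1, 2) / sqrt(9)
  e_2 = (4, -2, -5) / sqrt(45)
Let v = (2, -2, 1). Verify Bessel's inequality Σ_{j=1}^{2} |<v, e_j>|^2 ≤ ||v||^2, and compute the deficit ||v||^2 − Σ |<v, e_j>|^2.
Σ |<v, e_j>|^2 = 41/5; ||v||^2 = 9; deficit = 4/5

Write each e_j = u_j / sqrt(<u_j, u_j>) where u_j is the displayed integer vector. Then <v, e_j> = <v, u_j> / sqrt(<u_j, u_j>), so |<v, e_j>|^2 = <v, u_j>^2 / <u_j, u_j>.
Coefficients: <v, e_1> = 8/sqrt(9), <v, e_2> = 7/sqrt(45).
Square and sum: Σ |<v, e_j>|^2 = 41/5.
Compute ||v||^2 = v·v = 9.
Deficit = 9 − 41/5 = 4/5 ≥ 0, confirming Bessel's inequality. (The deficit equals ||v − Σ <v,e_j> e_j||^2, the squared distance from v to span{e_j}.)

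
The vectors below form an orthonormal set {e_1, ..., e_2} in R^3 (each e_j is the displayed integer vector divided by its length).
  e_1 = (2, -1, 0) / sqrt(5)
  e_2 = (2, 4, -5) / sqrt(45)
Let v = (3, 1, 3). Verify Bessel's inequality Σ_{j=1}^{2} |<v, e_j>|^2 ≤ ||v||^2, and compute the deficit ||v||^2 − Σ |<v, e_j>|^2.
Σ |<v, e_j>|^2 = 50/9; ||v||^2 = 19; deficit = 121/9

Write each e_j = u_j / sqrt(<u_j, u_j>) where u_j is the displayed integer vector. Then <v, e_j> = <v, u_j> / sqrt(<u_j, u_j>), so |<v, e_j>|^2 = <v, u_j>^2 / <u_j, u_j>.
Coefficients: <v, e_1> = 5/sqrt(5), <v, e_2> = -5/sqrt(45).
Square and sum: Σ |<v, e_j>|^2 = 50/9.
Compute ||v||^2 = v·v = 19.
Deficit = 19 − 50/9 = 121/9 ≥ 0, confirming Bessel's inequality. (The deficit equals ||v − Σ <v,e_j> e_j||^2, the squared distance from v to span{e_j}.)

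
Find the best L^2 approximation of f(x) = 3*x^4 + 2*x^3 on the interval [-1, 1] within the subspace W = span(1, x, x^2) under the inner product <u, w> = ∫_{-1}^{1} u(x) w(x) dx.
g(x) = 18*x^2/7 + 6*x/5 - 9/35

The best approximation g ∈ W is the orthogonal projection of f onto W. Writing g = a_0 + a_1 x + a_2 x^2, the coefficients solve the normal equations G · a = b where
  G_{ij} = <φ_i, φ_j> and b_i = <f, φ_i>, with φ_0 = 1, φ_1 = x, φ_2 = x^2.
G =
  [2, 0, 2/3]
  [0, 2/3, 0]
  [2/3, 0, 2/5],
b = (6/5, 4/5, 6/7).
Solving gives a_0 = -9/35, a_1 = 6/5, a_2 = 18/7, so
  g(x) = 18*x^2/7 + 6*x/5 - 9/35.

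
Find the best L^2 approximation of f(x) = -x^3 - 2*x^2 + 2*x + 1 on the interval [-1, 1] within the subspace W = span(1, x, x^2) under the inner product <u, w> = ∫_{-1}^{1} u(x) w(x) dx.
g(x) = -2*x^2 + 7*x/5 + 1

The best approximation g ∈ W is the orthogonal projection of f onto W. Writing g = a_0 + a_1 x + a_2 x^2, the coefficients solve the normal equations G · a = b where
  G_{ij} = <φ_i, φ_j> and b_i = <f, φ_i>, with φ_0 = 1, φ_1 = x, φ_2 = x^2.
G =
  [2, 0, 2/3]
  [0, 2/3, 0]
  [2/3, 0, 2/5],
b = (2/3, 14/15, -2/15).
Solving gives a_0 = 1, a_1 = 7/5, a_2 = -2, so
  g(x) = -2*x^2 + 7*x/5 + 1.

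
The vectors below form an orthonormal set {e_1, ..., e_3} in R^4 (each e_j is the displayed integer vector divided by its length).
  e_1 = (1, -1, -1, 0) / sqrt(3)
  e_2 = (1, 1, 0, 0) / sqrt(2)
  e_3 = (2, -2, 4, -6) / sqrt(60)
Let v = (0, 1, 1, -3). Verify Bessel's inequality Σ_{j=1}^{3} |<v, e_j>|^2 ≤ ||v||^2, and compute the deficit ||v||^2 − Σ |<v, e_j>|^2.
Σ |<v, e_j>|^2 = 17/2; ||v||^2 = 11; deficit = 5/2

Write each e_j = u_j / sqrt(<u_j, u_j>) where u_j is the displayed integer vector. Then <v, e_j> = <v, u_j> / sqrt(<u_j, u_j>), so |<v, e_j>|^2 = <v, u_j>^2 / <u_j, u_j>.
Coefficients: <v, e_1> = -2/sqrt(3), <v, e_2> = 1/sqrt(2), <v, e_3> = 20/sqrt(60).
Square and sum: Σ |<v, e_j>|^2 = 17/2.
Compute ||v||^2 = v·v = 11.
Deficit = 11 − 17/2 = 5/2 ≥ 0, confirming Bessel's inequality. (The deficit equals ||v − Σ <v,e_j> e_j||^2, the squared distance from v to span{e_j}.)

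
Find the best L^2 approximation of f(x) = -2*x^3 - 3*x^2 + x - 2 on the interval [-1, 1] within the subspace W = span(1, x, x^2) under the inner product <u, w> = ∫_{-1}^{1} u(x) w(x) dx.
g(x) = -3*x^2 - x/5 - 2

The best approximation g ∈ W is the orthogonal projection of f onto W. Writing g = a_0 + a_1 x + a_2 x^2, the coefficients solve the normal equations G · a = b where
  G_{ij} = <φ_i, φ_j> and b_i = <f, φ_i>, with φ_0 = 1, φ_1 = x, φ_2 = x^2.
G =
  [2, 0, 2/3]
  [0, 2/3, 0]
  [2/3, 0, 2/5],
b = (-6, -2/15, -38/15).
Solving gives a_0 = -2, a_1 = -1/5, a_2 = -3, so
  g(x) = -3*x^2 - x/5 - 2.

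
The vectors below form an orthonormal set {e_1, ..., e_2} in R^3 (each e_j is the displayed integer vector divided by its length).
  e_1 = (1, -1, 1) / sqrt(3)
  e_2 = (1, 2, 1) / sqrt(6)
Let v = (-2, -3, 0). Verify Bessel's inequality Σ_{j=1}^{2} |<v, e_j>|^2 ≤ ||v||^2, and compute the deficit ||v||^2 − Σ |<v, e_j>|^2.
Σ |<v, e_j>|^2 = 11; ||v||^2 = 13; deficit = 2

Write each e_j = u_j / sqrt(<u_j, u_j>) where u_j is the displayed integer vector. Then <v, e_j> = <v, u_j> / sqrt(<u_j, u_j>), so |<v, e_j>|^2 = <v, u_j>^2 / <u_j, u_j>.
Coefficients: <v, e_1> = 1/sqrt(3), <v, e_2> = -8/sqrt(6).
Square and sum: Σ |<v, e_j>|^2 = 11.
Compute ||v||^2 = v·v = 13.
Deficit = 13 − 11 = 2 ≥ 0, confirming Bessel's inequality. (The deficit equals ||v − Σ <v,e_j> e_j||^2, the squared distance from v to span{e_j}.)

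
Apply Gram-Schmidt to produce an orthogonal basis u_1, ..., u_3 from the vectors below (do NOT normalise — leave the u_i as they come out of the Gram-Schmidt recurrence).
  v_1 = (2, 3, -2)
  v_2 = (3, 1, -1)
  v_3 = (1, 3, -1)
Orthogonal basis:
  u_1 = (2, 3, -2)
  u_2 = (29/17, -16/17, 5/17)
  u_3 = (1/11, 4/11, 7/11)

Apply the Gram-Schmidt recurrence
  u_1 = v_1
  u_i = v_i − Σ_{j<i} ((v_i · u_j) / (u_j · u_j)) · u_j.

Step by step this gives:
  u_1 = (2, 3, -2)
  u_2 = (29/17, -16/17, 5/17)
  u_3 = (1/11, 4/11, 7/11)

Orthogonality check:
  u_2 · u_1 = 0 (should be 0)
  u_3 · u_1 = 0 (should be 0)
  u_3 · u_2 = 0 (should be 0)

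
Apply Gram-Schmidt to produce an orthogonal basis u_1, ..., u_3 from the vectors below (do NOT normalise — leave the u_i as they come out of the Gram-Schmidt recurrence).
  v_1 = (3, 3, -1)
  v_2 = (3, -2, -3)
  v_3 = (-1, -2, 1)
Orthogonal basis:
  u_1 = (3, 3, -1)
  u_2 = (39/19, -56/19, -51/19)
  u_3 = (88/191, -48/191, 120/191)

Apply the Gram-Schmidt recurrence
  u_1 = v_1
  u_i = v_i − Σ_{j<i} ((v_i · u_j) / (u_j · u_j)) · u_j.

Step by step this gives:
  u_1 = (3, 3, -1)
  u_2 = (39/19, -56/19, -51/19)
  u_3 = (88/191, -48/191, 120/191)

Orthogonality check:
  u_2 · u_1 = 0 (should be 0)
  u_3 · u_1 = 0 (should be 0)
  u_3 · u_2 = 0 (should be 0)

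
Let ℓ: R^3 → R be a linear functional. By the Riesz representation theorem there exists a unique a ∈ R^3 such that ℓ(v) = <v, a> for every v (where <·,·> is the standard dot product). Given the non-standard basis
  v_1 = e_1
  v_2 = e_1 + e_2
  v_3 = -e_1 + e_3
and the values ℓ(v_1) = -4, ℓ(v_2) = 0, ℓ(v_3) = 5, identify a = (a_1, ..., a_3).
a = (-4, 4, 1)

Write a = (a_1, ..., a_3) in the standard basis. For each basis vector v_i, ℓ(v_i) = <v_i, a> is a linear equation in the a_j's. Collect the n equations into a matrix system V a = ℓ, where row i of V is v_i (expressed in the standard basis). Since V is invertible (lower-triangular with 1s on the diagonal, up to permutation), solve by back-substitution:
  V =
[[1, 0, 0],
 [1, 1, 0],
 [-1, 0, 1]]
  V a = (-4, 0, 5)
Solving gives a = (-4, 4, 1).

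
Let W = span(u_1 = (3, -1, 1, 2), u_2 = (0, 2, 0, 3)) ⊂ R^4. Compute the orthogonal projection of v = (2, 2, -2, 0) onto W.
proj_W(v) = (30/179, 94/179, 10/179, 176/179)

Set up U = [u_1 | ... | u_2] ∈ R^(4×2). The projector onto W = col(U) is P = U (U^T U)^(-1) U^T.
Compute U^T U =
  [15, 4]
  [4, 13],
and U^T v = (2, 4).
Solve U^T U · c = U^T v for the coefficients: c = (10/179, 52/179). The projection is proj_W(v) = U c.
Check: (v - proj_W(v)) · u_1 = 0  (should be 0).
Check: (v - proj_W(v)) · u_2 = 0  (should be 0).
Result: proj_W(v) = (30/179, 94/179, 10/179, 176/179).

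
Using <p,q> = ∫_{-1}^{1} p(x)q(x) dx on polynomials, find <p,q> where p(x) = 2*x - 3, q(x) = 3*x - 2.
<p,q> = 16

Expand the product: p(x)·q(x) = 6*x^2 - 13*x + 6.
∫_{-1}^{1} of each monomial x^k gives [2/(k+1) if k even, 0 if k odd]. Integrating term-by-term (or equivalently evaluating the antiderivative F(x) = 2*x^3 - 13*x^2/2 + 6*x at the endpoints):
  F(1) − F(−1) = 3/2 − (-29/2) = 16.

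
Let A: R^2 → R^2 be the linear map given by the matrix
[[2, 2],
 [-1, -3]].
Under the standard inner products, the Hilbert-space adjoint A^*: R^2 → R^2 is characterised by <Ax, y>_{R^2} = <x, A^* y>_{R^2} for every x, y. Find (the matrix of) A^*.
A^* = A^T =
[[2, -1],
 [2, -3]]

For real matrices with standard dot products, the defining identity <Ax, y> = <x, A^* y> gives (Ax)^T y = x^T (A^*) y, i.e. x^T A^T y = x^T (A^*) y. Since this holds for all x, y, we must have A^* = A^T. Therefore
A^* =
[[2, -1],
 [2, -3]].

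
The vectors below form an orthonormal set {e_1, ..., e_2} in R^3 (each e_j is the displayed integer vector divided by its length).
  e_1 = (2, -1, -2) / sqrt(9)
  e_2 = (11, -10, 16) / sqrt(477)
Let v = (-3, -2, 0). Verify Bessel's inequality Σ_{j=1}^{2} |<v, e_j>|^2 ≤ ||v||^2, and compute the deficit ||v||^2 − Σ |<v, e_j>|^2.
Σ |<v, e_j>|^2 = 113/53; ||v||^2 = 13; deficit = 576/53

Write each e_j = u_j / sqrt(<u_j, u_j>) where u_j is the displayed integer vector. Then <v, e_j> = <v, u_j> / sqrt(<u_j, u_j>), so |<v, e_j>|^2 = <v, u_j>^2 / <u_j, u_j>.
Coefficients: <v, e_1> = -4/sqrt(9), <v, e_2> = -13/sqrt(477).
Square and sum: Σ |<v, e_j>|^2 = 113/53.
Compute ||v||^2 = v·v = 13.
Deficit = 13 − 113/53 = 576/53 ≥ 0, confirming Bessel's inequality. (The deficit equals ||v − Σ <v,e_j> e_j||^2, the squared distance from v to span{e_j}.)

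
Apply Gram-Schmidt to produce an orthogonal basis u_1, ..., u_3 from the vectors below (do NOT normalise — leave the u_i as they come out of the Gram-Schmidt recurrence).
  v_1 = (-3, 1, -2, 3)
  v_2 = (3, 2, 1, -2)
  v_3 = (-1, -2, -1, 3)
Orthogonal basis:
  u_1 = (-3, 1, -2, 3)
  u_2 = (24/23, 61/23, -7/23, -1/23)
  u_3 = (85/63, -100/189, -5/27, 265/189)

Apply the Gram-Schmidt recurrence
  u_1 = v_1
  u_i = v_i − Σ_{j<i} ((v_i · u_j) / (u_j · u_j)) · u_j.

Step by step this gives:
  u_1 = (-3, 1, -2, 3)
  u_2 = (24/23, 61/23, -7/23, -1/23)
  u_3 = (85/63, -100/189, -5/27, 265/189)

Orthogonality check:
  u_2 · u_1 = 0 (should be 0)
  u_3 · u_1 = 0 (should be 0)
  u_3 · u_2 = 0 (should be 0)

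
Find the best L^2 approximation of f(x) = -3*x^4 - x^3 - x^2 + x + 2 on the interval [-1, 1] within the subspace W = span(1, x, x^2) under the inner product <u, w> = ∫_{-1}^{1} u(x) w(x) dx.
g(x) = -25*x^2/7 + 2*x/5 + 79/35

The best approximation g ∈ W is the orthogonal projection of f onto W. Writing g = a_0 + a_1 x + a_2 x^2, the coefficients solve the normal equations G · a = b where
  G_{ij} = <φ_i, φ_j> and b_i = <f, φ_i>, with φ_0 = 1, φ_1 = x, φ_2 = x^2.
G =
  [2, 0, 2/3]
  [0, 2/3, 0]
  [2/3, 0, 2/5],
b = (32/15, 4/15, 8/105).
Solving gives a_0 = 79/35, a_1 = 2/5, a_2 = -25/7, so
  g(x) = -25*x^2/7 + 2*x/5 + 79/35.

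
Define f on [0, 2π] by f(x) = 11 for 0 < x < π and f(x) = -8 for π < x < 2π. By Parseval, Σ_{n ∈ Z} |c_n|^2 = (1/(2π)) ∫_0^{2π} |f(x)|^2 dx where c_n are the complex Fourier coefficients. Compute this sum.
Σ |c_n|^2 = 185/2

Parseval equates the L^2 energy of f (normalised by 1/(2π)) with the ℓ^2 sum of its Fourier coefficients: (1/(2π)) ∫_0^{2π} |f|^2 = Σ |c_n|^2.
Compute the left side: (1/(2π)) [∫_0^π 11^2 dx + ∫_π^{2π} (-8)^2 dx] = (1/(2π)) · (121π + 64π) = (121 + 64)/2 = 185/2.
So Σ_{n ∈ Z} |c_n|^2 = 185/2.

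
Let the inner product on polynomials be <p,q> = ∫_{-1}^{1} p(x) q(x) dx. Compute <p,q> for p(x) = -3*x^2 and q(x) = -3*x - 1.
<p,q> = 2

Expand the product: p(x)·q(x) = 9*x^3 + 3*x^2.
∫_{-1}^{1} of each monomial x^k gives [2/(k+1) if k even, 0 if k odd]. Integrating term-by-term (or equivalently evaluating the antiderivative F(x) = 9*x^4/4 + x^3 at the endpoints):
  F(1) − F(−1) = 13/4 − (5/4) = 2.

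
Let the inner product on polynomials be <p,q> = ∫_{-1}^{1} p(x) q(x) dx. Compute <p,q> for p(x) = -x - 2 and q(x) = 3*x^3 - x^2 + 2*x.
<p,q> = -6/5

Expand the product: p(x)·q(x) = -3*x^4 - 5*x^3 - 4*x.
∫_{-1}^{1} of each monomial x^k gives [2/(k+1) if k even, 0 if k odd]. Integrating term-by-term (or equivalently evaluating the antiderivative F(x) = -3*x^5/5 - 5*x^4/4 - 2*x^2 at the endpoints):
  F(1) − F(−1) = -77/20 − (-53/20) = -6/5.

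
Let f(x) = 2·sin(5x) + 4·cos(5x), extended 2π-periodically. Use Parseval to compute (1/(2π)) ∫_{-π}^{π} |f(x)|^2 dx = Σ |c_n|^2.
Σ |c_n|^2 = 10

Expand |f|^2 and use orthogonality of {sin(nx), cos(mx)} on [-π, π]:
  ∫_{-π}^{π} sin(nx)^2 dx = π, ∫ cos(mx)^2 dx = π, and cross terms integrate to 0.
So ∫_{-π}^{π} f(x)^2 dx = 2^2 · π + 4^2 · π = (4 + 16)π.
Divide by 2π: (4 + 16)/2 = 10.
By Parseval, this equals Σ |c_n|^2.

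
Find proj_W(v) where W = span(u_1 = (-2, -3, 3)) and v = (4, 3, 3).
proj_W(v) = (8/11, 12/11, -12/11)

Set up U = [u_1 | ... | u_1] ∈ R^(3×1). The projector onto W = col(U) is P = U (U^T U)^(-1) U^T.
Compute U^T U =
  [22],
and U^T v = (-8).
Solve U^T U · c = U^T v for the coefficients: c = (-4/11). The projection is proj_W(v) = U c.
Check: (v - proj_W(v)) · u_1 = 0  (should be 0).
Result: proj_W(v) = (8/11, 12/11, -12/11).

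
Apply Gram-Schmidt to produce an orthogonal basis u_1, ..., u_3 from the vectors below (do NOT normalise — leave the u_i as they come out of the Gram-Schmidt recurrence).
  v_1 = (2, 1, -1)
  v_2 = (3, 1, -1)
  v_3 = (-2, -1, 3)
Orthogonal basis:
  u_1 = (2, 1, -1)
  u_2 = (1/3, -1/3, 1/3)
  u_3 = (0, 1, 1)

Apply the Gram-Schmidt recurrence
  u_1 = v_1
  u_i = v_i − Σ_{j<i} ((v_i · u_j) / (u_j · u_j)) · u_j.

Step by step this gives:
  u_1 = (2, 1, -1)
  u_2 = (1/3, -1/3, 1/3)
  u_3 = (0, 1, 1)

Orthogonality check:
  u_2 · u_1 = 0 (should be 0)
  u_3 · u_1 = 0 (should be 0)
  u_3 · u_2 = 0 (should be 0)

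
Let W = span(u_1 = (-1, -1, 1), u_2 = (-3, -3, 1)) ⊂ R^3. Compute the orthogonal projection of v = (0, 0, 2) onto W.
proj_W(v) = (0, 0, 2)

Set up U = [u_1 | ... | u_2] ∈ R^(3×2). The projector onto W = col(U) is P = U (U^T U)^(-1) U^T.
Compute U^T U =
  [3, 7]
  [7, 19],
and U^T v = (2, 2).
Solve U^T U · c = U^T v for the coefficients: c = (3, -1). The projection is proj_W(v) = U c.
Check: (v - proj_W(v)) · u_1 = 0  (should be 0).
Check: (v - proj_W(v)) · u_2 = 0  (should be 0).
Result: proj_W(v) = (0, 0, 2).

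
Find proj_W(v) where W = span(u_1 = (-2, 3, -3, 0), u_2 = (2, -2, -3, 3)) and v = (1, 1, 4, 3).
proj_W(v) = (424/571, -713/571, 1098/571, -231/571)

Set up U = [u_1 | ... | u_2] ∈ R^(4×2). The projector onto W = col(U) is P = U (U^T U)^(-1) U^T.
Compute U^T U =
  [22, -1]
  [-1, 26],
and U^T v = (-11, -3).
Solve U^T U · c = U^T v for the coefficients: c = (-289/571, -77/571). The projection is proj_W(v) = U c.
Check: (v - proj_W(v)) · u_1 = 0  (should be 0).
Check: (v - proj_W(v)) · u_2 = 0  (should be 0).
Result: proj_W(v) = (424/571, -713/571, 1098/571, -231/571).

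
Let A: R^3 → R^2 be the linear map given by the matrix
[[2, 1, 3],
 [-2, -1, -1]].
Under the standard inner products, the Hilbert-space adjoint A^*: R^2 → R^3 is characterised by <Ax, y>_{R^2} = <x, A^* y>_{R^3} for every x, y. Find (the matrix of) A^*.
A^* = A^T =
[[2, -2],
 [1, -1],
 [3, -1]]

For real matrices with standard dot products, the defining identity <Ax, y> = <x, A^* y> gives (Ax)^T y = x^T (A^*) y, i.e. x^T A^T y = x^T (A^*) y. Since this holds for all x, y, we must have A^* = A^T. Therefore
A^* =
[[2, -2],
 [1, -1],
 [3, -1]].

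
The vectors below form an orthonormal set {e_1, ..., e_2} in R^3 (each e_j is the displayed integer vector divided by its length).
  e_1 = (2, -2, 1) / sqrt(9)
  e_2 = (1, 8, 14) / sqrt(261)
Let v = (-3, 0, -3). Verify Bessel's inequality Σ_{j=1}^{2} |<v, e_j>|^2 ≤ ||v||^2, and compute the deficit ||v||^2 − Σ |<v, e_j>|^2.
Σ |<v, e_j>|^2 = 486/29; ||v||^2 = 18; deficit = 36/29

Write each e_j = u_j / sqrt(<u_j, u_j>) where u_j is the displayed integer vector. Then <v, e_j> = <v, u_j> / sqrt(<u_j, u_j>), so |<v, e_j>|^2 = <v, u_j>^2 / <u_j, u_j>.
Coefficients: <v, e_1> = -9/sqrt(9), <v, e_2> = -45/sqrt(261).
Square and sum: Σ |<v, e_j>|^2 = 486/29.
Compute ||v||^2 = v·v = 18.
Deficit = 18 − 486/29 = 36/29 ≥ 0, confirming Bessel's inequality. (The deficit equals ||v − Σ <v,e_j> e_j||^2, the squared distance from v to span{e_j}.)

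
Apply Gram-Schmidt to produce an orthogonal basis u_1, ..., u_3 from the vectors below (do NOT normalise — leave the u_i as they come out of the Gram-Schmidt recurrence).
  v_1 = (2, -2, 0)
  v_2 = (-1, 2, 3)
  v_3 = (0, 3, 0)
Orthogonal basis:
  u_1 = (2, -2, 0)
  u_2 = (1/2, 1/2, 3)
  u_3 = (27/19, 27/19, -9/19)

Apply the Gram-Schmidt recurrence
  u_1 = v_1
  u_i = v_i − Σ_{j<i} ((v_i · u_j) / (u_j · u_j)) · u_j.

Step by step this gives:
  u_1 = (2, -2, 0)
  u_2 = (1/2, 1/2, 3)
  u_3 = (27/19, 27/19, -9/19)

Orthogonality check:
  u_2 · u_1 = 0 (should be 0)
  u_3 · u_1 = 0 (should be 0)
  u_3 · u_2 = 0 (should be 0)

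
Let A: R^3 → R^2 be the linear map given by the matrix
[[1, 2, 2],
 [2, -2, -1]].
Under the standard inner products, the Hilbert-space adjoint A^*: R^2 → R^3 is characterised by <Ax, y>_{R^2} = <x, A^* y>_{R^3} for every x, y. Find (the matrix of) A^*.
A^* = A^T =
[[1, 2],
 [2, -2],
 [2, -1]]

For real matrices with standard dot products, the defining identity <Ax, y> = <x, A^* y> gives (Ax)^T y = x^T (A^*) y, i.e. x^T A^T y = x^T (A^*) y. Since this holds for all x, y, we must have A^* = A^T. Therefore
A^* =
[[1, 2],
 [2, -2],
 [2, -1]].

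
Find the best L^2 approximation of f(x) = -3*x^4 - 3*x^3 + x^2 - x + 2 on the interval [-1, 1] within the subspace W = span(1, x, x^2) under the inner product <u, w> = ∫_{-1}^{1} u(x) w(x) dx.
g(x) = -11*x^2/7 - 14*x/5 + 79/35

The best approximation g ∈ W is the orthogonal projection of f onto W. Writing g = a_0 + a_1 x + a_2 x^2, the coefficients solve the normal equations G · a = b where
  G_{ij} = <φ_i, φ_j> and b_i = <f, φ_i>, with φ_0 = 1, φ_1 = x, φ_2 = x^2.
G =
  [2, 0, 2/3]
  [0, 2/3, 0]
  [2/3, 0, 2/5],
b = (52/15, -28/15, 92/105).
Solving gives a_0 = 79/35, a_1 = -14/5, a_2 = -11/7, so
  g(x) = -11*x^2/7 - 14*x/5 + 79/35.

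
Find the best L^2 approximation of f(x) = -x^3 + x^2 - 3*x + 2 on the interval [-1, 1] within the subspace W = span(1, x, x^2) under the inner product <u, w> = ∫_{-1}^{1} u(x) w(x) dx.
g(x) = x^2 - 18*x/5 + 2

The best approximation g ∈ W is the orthogonal projection of f onto W. Writing g = a_0 + a_1 x + a_2 x^2, the coefficients solve the normal equations G · a = b where
  G_{ij} = <φ_i, φ_j> and b_i = <f, φ_i>, with φ_0 = 1, φ_1 = x, φ_2 = x^2.
G =
  [2, 0, 2/3]
  [0, 2/3, 0]
  [2/3, 0, 2/5],
b = (14/3, -12/5, 26/15).
Solving gives a_0 = 2, a_1 = -18/5, a_2 = 1, so
  g(x) = x^2 - 18*x/5 + 2.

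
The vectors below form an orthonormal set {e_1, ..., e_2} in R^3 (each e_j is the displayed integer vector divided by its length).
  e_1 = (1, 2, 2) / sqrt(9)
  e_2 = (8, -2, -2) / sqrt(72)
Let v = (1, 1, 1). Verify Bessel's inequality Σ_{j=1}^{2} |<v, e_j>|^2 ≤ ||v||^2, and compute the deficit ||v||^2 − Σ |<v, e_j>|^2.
Σ |<v, e_j>|^2 = 3; ||v||^2 = 3; deficit = 0

Write each e_j = u_j / sqrt(<u_j, u_j>) where u_j is the displayed integer vector. Then <v, e_j> = <v, u_j> / sqrt(<u_j, u_j>), so |<v, e_j>|^2 = <v, u_j>^2 / <u_j, u_j>.
Coefficients: <v, e_1> = 5/sqrt(9), <v, e_2> = 4/sqrt(72).
Square and sum: Σ |<v, e_j>|^2 = 3.
Compute ||v||^2 = v·v = 3.
Deficit = 3 − 3 = 0 ≥ 0, confirming Bessel's inequality. (The deficit equals ||v − Σ <v,e_j> e_j||^2, the squared distance from v to span{e_j}.)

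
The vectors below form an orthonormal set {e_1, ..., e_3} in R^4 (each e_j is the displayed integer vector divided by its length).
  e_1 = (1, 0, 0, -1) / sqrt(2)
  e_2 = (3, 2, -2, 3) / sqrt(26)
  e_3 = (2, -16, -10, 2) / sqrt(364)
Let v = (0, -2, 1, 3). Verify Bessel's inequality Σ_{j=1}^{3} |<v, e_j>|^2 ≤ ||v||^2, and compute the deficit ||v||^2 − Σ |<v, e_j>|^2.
Σ |<v, e_j>|^2 = 7; ||v||^2 = 14; deficit = 7

Write each e_j = u_j / sqrt(<u_j, u_j>) where u_j is the displayed integer vector. Then <v, e_j> = <v, u_j> / sqrt(<u_j, u_j>), so |<v, e_j>|^2 = <v, u_j>^2 / <u_j, u_j>.
Coefficients: <v, e_1> = -3/sqrt(2), <v, e_2> = 3/sqrt(26), <v, e_3> = 28/sqrt(364).
Square and sum: Σ |<v, e_j>|^2 = 7.
Compute ||v||^2 = v·v = 14.
Deficit = 14 − 7 = 7 ≥ 0, confirming Bessel's inequality. (The deficit equals ||v − Σ <v,e_j> e_j||^2, the squared distance from v to span{e_j}.)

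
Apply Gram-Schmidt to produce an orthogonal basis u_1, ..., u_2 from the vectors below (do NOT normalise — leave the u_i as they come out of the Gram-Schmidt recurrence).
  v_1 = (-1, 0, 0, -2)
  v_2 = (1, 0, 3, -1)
Orthogonal basis:
  u_1 = (-1, 0, 0, -2)
  u_2 = (6/5, 0, 3, -3/5)

Apply the Gram-Schmidt recurrence
  u_1 = v_1
  u_i = v_i − Σ_{j<i} ((v_i · u_j) / (u_j · u_j)) · u_j.

Step by step this gives:
  u_1 = (-1, 0, 0, -2)
  u_2 = (6/5, 0, 3, -3/5)

Orthogonality check:
  u_2 · u_1 = 0 (should be 0)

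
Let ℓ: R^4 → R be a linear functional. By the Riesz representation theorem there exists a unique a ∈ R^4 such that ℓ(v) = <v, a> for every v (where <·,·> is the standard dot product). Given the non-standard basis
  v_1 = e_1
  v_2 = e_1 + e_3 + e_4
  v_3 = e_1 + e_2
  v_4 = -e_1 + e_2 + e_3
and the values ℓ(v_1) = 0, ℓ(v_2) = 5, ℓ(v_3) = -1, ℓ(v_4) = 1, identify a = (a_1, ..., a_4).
a = (0, -1, 2, 3)

Write a = (a_1, ..., a_4) in the standard basis. For each basis vector v_i, ℓ(v_i) = <v_i, a> is a linear equation in the a_j's. Collect the n equations into a matrix system V a = ℓ, where row i of V is v_i (expressed in the standard basis). Since V is invertible (lower-triangular with 1s on the diagonal, up to permutation), solve by back-substitution:
  V =
[[1, 0, 0, 0],
 [1, 0, 1, 1],
 [1, 1, 0, 0],
 [-1, 1, 1, 0]]
  V a = (0, 5, -1, 1)
Solving gives a = (0, -1, 2, 3).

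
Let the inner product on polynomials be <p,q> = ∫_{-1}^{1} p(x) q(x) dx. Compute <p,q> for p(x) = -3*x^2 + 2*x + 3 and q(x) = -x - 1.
<p,q> = -16/3

Expand the product: p(x)·q(x) = 3*x^3 + x^2 - 5*x - 3.
∫_{-1}^{1} of each monomial x^k gives [2/(k+1) if k even, 0 if k odd]. Integrating term-by-term (or equivalently evaluating the antiderivative F(x) = 3*x^4/4 + x^3/3 - 5*x^2/2 - 3*x at the endpoints):
  F(1) − F(−1) = -53/12 − (11/12) = -16/3.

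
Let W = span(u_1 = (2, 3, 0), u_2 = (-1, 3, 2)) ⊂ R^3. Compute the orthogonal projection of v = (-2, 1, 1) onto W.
proj_W(v) = (-32/19, 15/19, 28/19)

Set up U = [u_1 | ... | u_2] ∈ R^(3×2). The projector onto W = col(U) is P = U (U^T U)^(-1) U^T.
Compute U^T U =
  [13, 7]
  [7, 14],
and U^T v = (-1, 7).
Solve U^T U · c = U^T v for the coefficients: c = (-9/19, 14/19). The projection is proj_W(v) = U c.
Check: (v - proj_W(v)) · u_1 = 0  (should be 0).
Check: (v - proj_W(v)) · u_2 = 0  (should be 0).
Result: proj_W(v) = (-32/19, 15/19, 28/19).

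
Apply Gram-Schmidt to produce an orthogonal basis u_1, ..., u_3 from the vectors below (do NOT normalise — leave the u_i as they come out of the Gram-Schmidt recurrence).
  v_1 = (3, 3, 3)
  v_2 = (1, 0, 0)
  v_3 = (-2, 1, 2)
Orthogonal basis:
  u_1 = (3, 3, 3)
  u_2 = (2/3, -1/3, -1/3)
  u_3 = (0, -1/2, 1/2)

Apply the Gram-Schmidt recurrence
  u_1 = v_1
  u_i = v_i − Σ_{j<i} ((v_i · u_j) / (u_j · u_j)) · u_j.

Step by step this gives:
  u_1 = (3, 3, 3)
  u_2 = (2/3, -1/3, -1/3)
  u_3 = (0, -1/2, 1/2)

Orthogonality check:
  u_2 · u_1 = 0 (should be 0)
  u_3 · u_1 = 0 (should be 0)
  u_3 · u_2 = 0 (should be 0)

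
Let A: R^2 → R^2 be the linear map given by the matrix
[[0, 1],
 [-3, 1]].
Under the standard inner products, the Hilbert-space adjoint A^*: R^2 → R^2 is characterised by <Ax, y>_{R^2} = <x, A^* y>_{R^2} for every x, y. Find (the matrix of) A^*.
A^* = A^T =
[[0, -3],
 [1, 1]]

For real matrices with standard dot products, the defining identity <Ax, y> = <x, A^* y> gives (Ax)^T y = x^T (A^*) y, i.e. x^T A^T y = x^T (A^*) y. Since this holds for all x, y, we must have A^* = A^T. Therefore
A^* =
[[0, -3],
 [1, 1]].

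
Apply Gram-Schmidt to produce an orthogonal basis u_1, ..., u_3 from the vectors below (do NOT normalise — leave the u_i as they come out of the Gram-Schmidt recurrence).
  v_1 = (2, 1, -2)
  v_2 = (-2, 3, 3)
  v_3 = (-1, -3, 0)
Orthogonal basis:
  u_1 = (2, 1, -2)
  u_2 = (-4/9, 34/9, 13/9)
  u_3 = (-27/149, 6/149, -24/149)

Apply the Gram-Schmidt recurrence
  u_1 = v_1
  u_i = v_i − Σ_{j<i} ((v_i · u_j) / (u_j · u_j)) · u_j.

Step by step this gives:
  u_1 = (2, 1, -2)
  u_2 = (-4/9, 34/9, 13/9)
  u_3 = (-27/149, 6/149, -24/149)

Orthogonality check:
  u_2 · u_1 = 0 (should be 0)
  u_3 · u_1 = 0 (should be 0)
  u_3 · u_2 = 0 (should be 0)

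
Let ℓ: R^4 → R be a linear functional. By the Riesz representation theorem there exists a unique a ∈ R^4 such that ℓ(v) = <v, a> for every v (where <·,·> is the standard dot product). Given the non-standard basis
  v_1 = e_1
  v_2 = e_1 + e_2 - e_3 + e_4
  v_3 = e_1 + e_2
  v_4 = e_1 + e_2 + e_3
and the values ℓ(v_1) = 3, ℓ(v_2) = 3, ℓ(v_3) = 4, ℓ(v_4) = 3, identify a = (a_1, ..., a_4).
a = (3, 1, -1, -2)

Write a = (a_1, ..., a_4) in the standard basis. For each basis vector v_i, ℓ(v_i) = <v_i, a> is a linear equation in the a_j's. Collect the n equations into a matrix system V a = ℓ, where row i of V is v_i (expressed in the standard basis). Since V is invertible (lower-triangular with 1s on the diagonal, up to permutation), solve by back-substitution:
  V =
[[1, 0, 0, 0],
 [1, 1, -1, 1],
 [1, 1, 0, 0],
 [1, 1, 1, 0]]
  V a = (3, 3, 4, 3)
Solving gives a = (3, 1, -1, -2).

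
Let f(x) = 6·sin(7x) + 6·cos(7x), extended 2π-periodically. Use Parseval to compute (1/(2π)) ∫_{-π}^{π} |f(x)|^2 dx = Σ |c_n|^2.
Σ |c_n|^2 = 36

Expand |f|^2 and use orthogonality of {sin(nx), cos(mx)} on [-π, π]:
  ∫_{-π}^{π} sin(nx)^2 dx = π, ∫ cos(mx)^2 dx = π, and cross terms integrate to 0.
So ∫_{-π}^{π} f(x)^2 dx = 6^2 · π + 6^2 · π = (36 + 36)π.
Divide by 2π: (36 + 36)/2 = 36.
By Parseval, this equals Σ |c_n|^2.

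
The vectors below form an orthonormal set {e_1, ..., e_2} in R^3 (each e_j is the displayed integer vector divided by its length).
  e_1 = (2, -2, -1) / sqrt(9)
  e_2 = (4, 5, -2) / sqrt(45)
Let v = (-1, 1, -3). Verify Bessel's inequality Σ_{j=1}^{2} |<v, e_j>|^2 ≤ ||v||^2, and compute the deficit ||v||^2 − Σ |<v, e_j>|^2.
Σ |<v, e_j>|^2 = 6/5; ||v||^2 = 11; deficit = 49/5

Write each e_j = u_j / sqrt(<u_j, u_j>) where u_j is the displayed integer vector. Then <v, e_j> = <v, u_j> / sqrt(<u_j, u_j>), so |<v, e_j>|^2 = <v, u_j>^2 / <u_j, u_j>.
Coefficients: <v, e_1> = -1/sqrt(9), <v, e_2> = 7/sqrt(45).
Square and sum: Σ |<v, e_j>|^2 = 6/5.
Compute ||v||^2 = v·v = 11.
Deficit = 11 − 6/5 = 49/5 ≥ 0, confirming Bessel's inequality. (The deficit equals ||v − Σ <v,e_j> e_j||^2, the squared distance from v to span{e_j}.)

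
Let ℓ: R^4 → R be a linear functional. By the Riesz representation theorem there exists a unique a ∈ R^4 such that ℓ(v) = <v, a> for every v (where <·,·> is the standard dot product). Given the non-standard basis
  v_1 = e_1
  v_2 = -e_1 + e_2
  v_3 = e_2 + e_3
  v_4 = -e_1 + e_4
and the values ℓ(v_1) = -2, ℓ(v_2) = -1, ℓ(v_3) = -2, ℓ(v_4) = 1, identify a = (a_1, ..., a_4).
a = (-2, -3, 1, -1)

Write a = (a_1, ..., a_4) in the standard basis. For each basis vector v_i, ℓ(v_i) = <v_i, a> is a linear equation in the a_j's. Collect the n equations into a matrix system V a = ℓ, where row i of V is v_i (expressed in the standard basis). Since V is invertible (lower-triangular with 1s on the diagonal, up to permutation), solve by back-substitution:
  V =
[[1, 0, 0, 0],
 [-1, 1, 0, 0],
 [0, 1, 1, 0],
 [-1, 0, 0, 1]]
  V a = (-2, -1, -2, 1)
Solving gives a = (-2, -3, 1, -1).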